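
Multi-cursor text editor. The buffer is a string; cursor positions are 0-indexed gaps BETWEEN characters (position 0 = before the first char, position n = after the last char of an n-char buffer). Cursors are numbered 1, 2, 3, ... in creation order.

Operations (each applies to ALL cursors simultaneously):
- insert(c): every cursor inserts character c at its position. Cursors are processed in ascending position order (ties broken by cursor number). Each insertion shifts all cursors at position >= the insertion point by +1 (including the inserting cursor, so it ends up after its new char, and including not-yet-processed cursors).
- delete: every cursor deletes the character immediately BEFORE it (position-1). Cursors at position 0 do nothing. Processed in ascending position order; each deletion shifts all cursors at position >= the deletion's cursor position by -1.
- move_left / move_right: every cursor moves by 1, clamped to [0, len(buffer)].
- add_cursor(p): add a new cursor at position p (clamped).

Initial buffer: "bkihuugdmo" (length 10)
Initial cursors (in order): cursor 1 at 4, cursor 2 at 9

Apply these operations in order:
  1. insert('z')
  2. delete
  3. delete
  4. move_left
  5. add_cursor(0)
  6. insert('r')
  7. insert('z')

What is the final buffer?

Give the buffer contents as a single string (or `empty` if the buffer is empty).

After op 1 (insert('z')): buffer="bkihzuugdmzo" (len 12), cursors c1@5 c2@11, authorship ....1.....2.
After op 2 (delete): buffer="bkihuugdmo" (len 10), cursors c1@4 c2@9, authorship ..........
After op 3 (delete): buffer="bkiuugdo" (len 8), cursors c1@3 c2@7, authorship ........
After op 4 (move_left): buffer="bkiuugdo" (len 8), cursors c1@2 c2@6, authorship ........
After op 5 (add_cursor(0)): buffer="bkiuugdo" (len 8), cursors c3@0 c1@2 c2@6, authorship ........
After op 6 (insert('r')): buffer="rbkriuugrdo" (len 11), cursors c3@1 c1@4 c2@9, authorship 3..1....2..
After op 7 (insert('z')): buffer="rzbkrziuugrzdo" (len 14), cursors c3@2 c1@6 c2@12, authorship 33..11....22..

Answer: rzbkrziuugrzdo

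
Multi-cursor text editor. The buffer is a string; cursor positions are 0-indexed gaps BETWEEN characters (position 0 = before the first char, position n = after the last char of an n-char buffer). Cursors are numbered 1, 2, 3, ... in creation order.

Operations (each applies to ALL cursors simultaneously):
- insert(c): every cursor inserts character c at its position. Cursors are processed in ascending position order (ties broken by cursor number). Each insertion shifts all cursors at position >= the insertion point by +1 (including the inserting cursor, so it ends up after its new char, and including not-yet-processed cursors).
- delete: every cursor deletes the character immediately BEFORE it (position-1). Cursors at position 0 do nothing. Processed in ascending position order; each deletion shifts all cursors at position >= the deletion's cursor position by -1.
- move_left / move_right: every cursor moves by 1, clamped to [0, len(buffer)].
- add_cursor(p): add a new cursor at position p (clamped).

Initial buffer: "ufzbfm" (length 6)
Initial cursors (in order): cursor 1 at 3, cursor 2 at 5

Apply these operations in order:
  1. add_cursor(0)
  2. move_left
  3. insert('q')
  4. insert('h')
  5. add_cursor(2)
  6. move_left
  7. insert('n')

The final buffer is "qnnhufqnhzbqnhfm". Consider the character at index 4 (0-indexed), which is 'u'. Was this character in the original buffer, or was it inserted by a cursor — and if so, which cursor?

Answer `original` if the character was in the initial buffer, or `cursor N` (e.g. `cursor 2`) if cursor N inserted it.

After op 1 (add_cursor(0)): buffer="ufzbfm" (len 6), cursors c3@0 c1@3 c2@5, authorship ......
After op 2 (move_left): buffer="ufzbfm" (len 6), cursors c3@0 c1@2 c2@4, authorship ......
After op 3 (insert('q')): buffer="qufqzbqfm" (len 9), cursors c3@1 c1@4 c2@7, authorship 3..1..2..
After op 4 (insert('h')): buffer="qhufqhzbqhfm" (len 12), cursors c3@2 c1@6 c2@10, authorship 33..11..22..
After op 5 (add_cursor(2)): buffer="qhufqhzbqhfm" (len 12), cursors c3@2 c4@2 c1@6 c2@10, authorship 33..11..22..
After op 6 (move_left): buffer="qhufqhzbqhfm" (len 12), cursors c3@1 c4@1 c1@5 c2@9, authorship 33..11..22..
After op 7 (insert('n')): buffer="qnnhufqnhzbqnhfm" (len 16), cursors c3@3 c4@3 c1@8 c2@13, authorship 3343..111..222..
Authorship (.=original, N=cursor N): 3 3 4 3 . . 1 1 1 . . 2 2 2 . .
Index 4: author = original

Answer: original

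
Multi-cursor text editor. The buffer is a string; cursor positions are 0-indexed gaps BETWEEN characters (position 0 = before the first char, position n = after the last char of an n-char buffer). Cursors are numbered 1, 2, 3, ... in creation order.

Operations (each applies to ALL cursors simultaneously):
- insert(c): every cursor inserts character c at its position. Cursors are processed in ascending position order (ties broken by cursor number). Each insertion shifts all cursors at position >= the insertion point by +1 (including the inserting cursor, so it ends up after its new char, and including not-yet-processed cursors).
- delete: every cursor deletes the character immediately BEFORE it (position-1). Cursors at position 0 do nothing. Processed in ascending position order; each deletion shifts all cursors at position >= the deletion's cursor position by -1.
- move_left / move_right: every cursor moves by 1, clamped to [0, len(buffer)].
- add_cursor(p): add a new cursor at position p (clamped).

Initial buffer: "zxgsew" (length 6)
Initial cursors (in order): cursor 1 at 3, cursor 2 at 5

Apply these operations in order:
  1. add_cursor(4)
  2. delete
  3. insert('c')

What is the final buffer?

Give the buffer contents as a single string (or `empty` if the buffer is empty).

After op 1 (add_cursor(4)): buffer="zxgsew" (len 6), cursors c1@3 c3@4 c2@5, authorship ......
After op 2 (delete): buffer="zxw" (len 3), cursors c1@2 c2@2 c3@2, authorship ...
After op 3 (insert('c')): buffer="zxcccw" (len 6), cursors c1@5 c2@5 c3@5, authorship ..123.

Answer: zxcccw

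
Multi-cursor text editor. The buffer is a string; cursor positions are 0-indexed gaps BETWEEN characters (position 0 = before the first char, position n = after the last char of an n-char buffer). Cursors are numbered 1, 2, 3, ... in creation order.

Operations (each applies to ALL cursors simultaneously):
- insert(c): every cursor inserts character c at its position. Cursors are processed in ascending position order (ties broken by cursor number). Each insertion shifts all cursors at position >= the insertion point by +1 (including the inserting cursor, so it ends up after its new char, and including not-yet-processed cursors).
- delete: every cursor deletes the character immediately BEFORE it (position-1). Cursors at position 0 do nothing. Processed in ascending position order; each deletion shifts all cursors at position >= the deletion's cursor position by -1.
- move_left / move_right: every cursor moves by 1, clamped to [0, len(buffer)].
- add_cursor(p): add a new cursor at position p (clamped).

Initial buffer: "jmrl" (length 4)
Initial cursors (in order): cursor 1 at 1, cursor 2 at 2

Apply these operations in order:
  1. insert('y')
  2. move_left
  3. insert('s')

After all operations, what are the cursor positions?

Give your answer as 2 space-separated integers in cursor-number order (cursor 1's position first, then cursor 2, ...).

After op 1 (insert('y')): buffer="jymyrl" (len 6), cursors c1@2 c2@4, authorship .1.2..
After op 2 (move_left): buffer="jymyrl" (len 6), cursors c1@1 c2@3, authorship .1.2..
After op 3 (insert('s')): buffer="jsymsyrl" (len 8), cursors c1@2 c2@5, authorship .11.22..

Answer: 2 5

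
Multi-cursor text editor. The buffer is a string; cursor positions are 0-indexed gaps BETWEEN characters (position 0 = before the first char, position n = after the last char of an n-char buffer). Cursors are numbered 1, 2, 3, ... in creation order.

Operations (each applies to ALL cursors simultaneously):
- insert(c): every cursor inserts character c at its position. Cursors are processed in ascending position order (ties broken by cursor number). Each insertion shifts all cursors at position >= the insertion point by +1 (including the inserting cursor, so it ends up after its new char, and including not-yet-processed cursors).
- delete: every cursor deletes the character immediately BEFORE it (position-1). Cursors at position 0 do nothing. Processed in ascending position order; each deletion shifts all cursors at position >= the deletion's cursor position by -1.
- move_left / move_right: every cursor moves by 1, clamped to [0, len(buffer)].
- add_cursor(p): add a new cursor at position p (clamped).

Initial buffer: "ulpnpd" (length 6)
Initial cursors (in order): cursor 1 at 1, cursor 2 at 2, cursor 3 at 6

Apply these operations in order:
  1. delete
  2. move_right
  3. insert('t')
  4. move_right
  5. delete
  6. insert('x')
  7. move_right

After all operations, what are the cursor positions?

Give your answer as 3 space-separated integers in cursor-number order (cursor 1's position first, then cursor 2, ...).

After op 1 (delete): buffer="pnp" (len 3), cursors c1@0 c2@0 c3@3, authorship ...
After op 2 (move_right): buffer="pnp" (len 3), cursors c1@1 c2@1 c3@3, authorship ...
After op 3 (insert('t')): buffer="pttnpt" (len 6), cursors c1@3 c2@3 c3@6, authorship .12..3
After op 4 (move_right): buffer="pttnpt" (len 6), cursors c1@4 c2@4 c3@6, authorship .12..3
After op 5 (delete): buffer="ptp" (len 3), cursors c1@2 c2@2 c3@3, authorship .1.
After op 6 (insert('x')): buffer="ptxxpx" (len 6), cursors c1@4 c2@4 c3@6, authorship .112.3
After op 7 (move_right): buffer="ptxxpx" (len 6), cursors c1@5 c2@5 c3@6, authorship .112.3

Answer: 5 5 6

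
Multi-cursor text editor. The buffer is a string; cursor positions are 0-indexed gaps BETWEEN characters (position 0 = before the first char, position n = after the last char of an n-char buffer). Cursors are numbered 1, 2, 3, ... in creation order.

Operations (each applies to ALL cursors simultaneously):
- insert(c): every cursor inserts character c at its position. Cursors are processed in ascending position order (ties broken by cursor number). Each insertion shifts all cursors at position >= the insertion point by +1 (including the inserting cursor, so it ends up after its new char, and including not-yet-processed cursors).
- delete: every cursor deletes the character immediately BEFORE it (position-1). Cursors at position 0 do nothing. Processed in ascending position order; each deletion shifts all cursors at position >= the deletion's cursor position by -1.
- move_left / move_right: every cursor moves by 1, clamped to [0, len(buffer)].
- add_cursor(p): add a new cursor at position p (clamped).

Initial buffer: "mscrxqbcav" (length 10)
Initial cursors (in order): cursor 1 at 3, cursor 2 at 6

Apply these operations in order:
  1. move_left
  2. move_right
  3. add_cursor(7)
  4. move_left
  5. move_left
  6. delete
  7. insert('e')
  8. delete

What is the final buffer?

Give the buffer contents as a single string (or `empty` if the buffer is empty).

After op 1 (move_left): buffer="mscrxqbcav" (len 10), cursors c1@2 c2@5, authorship ..........
After op 2 (move_right): buffer="mscrxqbcav" (len 10), cursors c1@3 c2@6, authorship ..........
After op 3 (add_cursor(7)): buffer="mscrxqbcav" (len 10), cursors c1@3 c2@6 c3@7, authorship ..........
After op 4 (move_left): buffer="mscrxqbcav" (len 10), cursors c1@2 c2@5 c3@6, authorship ..........
After op 5 (move_left): buffer="mscrxqbcav" (len 10), cursors c1@1 c2@4 c3@5, authorship ..........
After op 6 (delete): buffer="scqbcav" (len 7), cursors c1@0 c2@2 c3@2, authorship .......
After op 7 (insert('e')): buffer="esceeqbcav" (len 10), cursors c1@1 c2@5 c3@5, authorship 1..23.....
After op 8 (delete): buffer="scqbcav" (len 7), cursors c1@0 c2@2 c3@2, authorship .......

Answer: scqbcav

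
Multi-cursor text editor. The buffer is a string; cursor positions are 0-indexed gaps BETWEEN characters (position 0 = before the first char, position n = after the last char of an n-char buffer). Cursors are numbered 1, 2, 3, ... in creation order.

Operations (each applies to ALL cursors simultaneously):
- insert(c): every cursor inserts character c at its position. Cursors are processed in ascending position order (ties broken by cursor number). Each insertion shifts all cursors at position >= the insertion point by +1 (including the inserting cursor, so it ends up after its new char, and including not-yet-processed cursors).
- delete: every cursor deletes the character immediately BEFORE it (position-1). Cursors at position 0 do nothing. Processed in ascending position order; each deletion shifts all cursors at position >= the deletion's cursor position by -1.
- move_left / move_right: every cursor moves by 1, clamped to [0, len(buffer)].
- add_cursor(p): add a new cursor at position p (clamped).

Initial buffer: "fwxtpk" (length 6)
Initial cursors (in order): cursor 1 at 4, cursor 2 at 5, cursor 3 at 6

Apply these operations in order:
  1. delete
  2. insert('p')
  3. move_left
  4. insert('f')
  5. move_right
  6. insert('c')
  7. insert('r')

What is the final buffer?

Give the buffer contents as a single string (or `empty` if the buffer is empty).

Answer: fwxppfffpcccrrr

Derivation:
After op 1 (delete): buffer="fwx" (len 3), cursors c1@3 c2@3 c3@3, authorship ...
After op 2 (insert('p')): buffer="fwxppp" (len 6), cursors c1@6 c2@6 c3@6, authorship ...123
After op 3 (move_left): buffer="fwxppp" (len 6), cursors c1@5 c2@5 c3@5, authorship ...123
After op 4 (insert('f')): buffer="fwxppfffp" (len 9), cursors c1@8 c2@8 c3@8, authorship ...121233
After op 5 (move_right): buffer="fwxppfffp" (len 9), cursors c1@9 c2@9 c3@9, authorship ...121233
After op 6 (insert('c')): buffer="fwxppfffpccc" (len 12), cursors c1@12 c2@12 c3@12, authorship ...121233123
After op 7 (insert('r')): buffer="fwxppfffpcccrrr" (len 15), cursors c1@15 c2@15 c3@15, authorship ...121233123123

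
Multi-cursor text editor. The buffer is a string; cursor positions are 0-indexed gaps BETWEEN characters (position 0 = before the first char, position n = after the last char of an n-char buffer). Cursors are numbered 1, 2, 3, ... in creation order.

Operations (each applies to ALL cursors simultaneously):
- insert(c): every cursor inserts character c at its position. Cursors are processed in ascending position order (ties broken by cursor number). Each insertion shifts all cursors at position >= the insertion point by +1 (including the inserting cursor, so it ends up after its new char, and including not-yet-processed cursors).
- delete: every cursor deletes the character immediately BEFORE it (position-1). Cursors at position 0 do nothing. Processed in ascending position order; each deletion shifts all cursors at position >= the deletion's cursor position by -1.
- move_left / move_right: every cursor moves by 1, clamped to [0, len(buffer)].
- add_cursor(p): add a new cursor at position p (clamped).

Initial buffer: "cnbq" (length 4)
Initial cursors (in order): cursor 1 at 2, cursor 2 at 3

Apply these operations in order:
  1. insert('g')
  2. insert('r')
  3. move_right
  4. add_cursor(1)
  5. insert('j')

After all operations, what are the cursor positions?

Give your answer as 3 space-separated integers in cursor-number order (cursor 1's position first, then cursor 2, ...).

Answer: 7 11 2

Derivation:
After op 1 (insert('g')): buffer="cngbgq" (len 6), cursors c1@3 c2@5, authorship ..1.2.
After op 2 (insert('r')): buffer="cngrbgrq" (len 8), cursors c1@4 c2@7, authorship ..11.22.
After op 3 (move_right): buffer="cngrbgrq" (len 8), cursors c1@5 c2@8, authorship ..11.22.
After op 4 (add_cursor(1)): buffer="cngrbgrq" (len 8), cursors c3@1 c1@5 c2@8, authorship ..11.22.
After op 5 (insert('j')): buffer="cjngrbjgrqj" (len 11), cursors c3@2 c1@7 c2@11, authorship .3.11.122.2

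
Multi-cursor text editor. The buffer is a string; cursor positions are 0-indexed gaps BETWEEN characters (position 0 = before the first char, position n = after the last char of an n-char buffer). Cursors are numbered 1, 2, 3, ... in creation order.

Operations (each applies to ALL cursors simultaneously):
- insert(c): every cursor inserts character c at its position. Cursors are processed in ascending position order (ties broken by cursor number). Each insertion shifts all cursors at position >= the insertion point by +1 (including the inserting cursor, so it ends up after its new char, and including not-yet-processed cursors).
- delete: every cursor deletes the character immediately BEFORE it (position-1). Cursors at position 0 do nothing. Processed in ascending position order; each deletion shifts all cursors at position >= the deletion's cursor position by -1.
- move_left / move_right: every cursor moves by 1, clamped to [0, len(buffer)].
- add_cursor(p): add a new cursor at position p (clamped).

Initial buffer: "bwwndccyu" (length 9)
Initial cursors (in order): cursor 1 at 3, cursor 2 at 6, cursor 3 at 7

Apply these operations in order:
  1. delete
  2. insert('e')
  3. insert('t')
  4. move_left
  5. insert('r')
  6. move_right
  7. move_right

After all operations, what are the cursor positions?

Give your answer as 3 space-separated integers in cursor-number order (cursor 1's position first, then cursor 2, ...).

After op 1 (delete): buffer="bwndyu" (len 6), cursors c1@2 c2@4 c3@4, authorship ......
After op 2 (insert('e')): buffer="bwendeeyu" (len 9), cursors c1@3 c2@7 c3@7, authorship ..1..23..
After op 3 (insert('t')): buffer="bwetndeettyu" (len 12), cursors c1@4 c2@10 c3@10, authorship ..11..2323..
After op 4 (move_left): buffer="bwetndeettyu" (len 12), cursors c1@3 c2@9 c3@9, authorship ..11..2323..
After op 5 (insert('r')): buffer="bwertndeetrrtyu" (len 15), cursors c1@4 c2@12 c3@12, authorship ..111..232233..
After op 6 (move_right): buffer="bwertndeetrrtyu" (len 15), cursors c1@5 c2@13 c3@13, authorship ..111..232233..
After op 7 (move_right): buffer="bwertndeetrrtyu" (len 15), cursors c1@6 c2@14 c3@14, authorship ..111..232233..

Answer: 6 14 14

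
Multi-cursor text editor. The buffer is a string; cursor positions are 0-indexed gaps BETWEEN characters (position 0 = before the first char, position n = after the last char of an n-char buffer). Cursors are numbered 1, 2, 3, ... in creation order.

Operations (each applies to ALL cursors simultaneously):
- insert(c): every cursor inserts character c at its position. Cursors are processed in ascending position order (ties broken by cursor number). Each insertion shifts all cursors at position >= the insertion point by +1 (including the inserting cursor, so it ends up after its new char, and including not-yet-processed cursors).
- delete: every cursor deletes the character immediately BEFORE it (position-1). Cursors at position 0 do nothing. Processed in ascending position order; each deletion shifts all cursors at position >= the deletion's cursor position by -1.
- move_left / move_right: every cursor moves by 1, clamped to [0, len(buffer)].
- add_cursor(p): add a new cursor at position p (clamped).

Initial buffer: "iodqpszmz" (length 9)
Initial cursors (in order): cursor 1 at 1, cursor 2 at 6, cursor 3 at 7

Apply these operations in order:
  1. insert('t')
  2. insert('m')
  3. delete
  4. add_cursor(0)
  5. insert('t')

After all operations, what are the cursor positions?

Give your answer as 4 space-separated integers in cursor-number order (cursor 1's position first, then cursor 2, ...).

After op 1 (insert('t')): buffer="itodqpstztmz" (len 12), cursors c1@2 c2@8 c3@10, authorship .1.....2.3..
After op 2 (insert('m')): buffer="itmodqpstmztmmz" (len 15), cursors c1@3 c2@10 c3@13, authorship .11.....22.33..
After op 3 (delete): buffer="itodqpstztmz" (len 12), cursors c1@2 c2@8 c3@10, authorship .1.....2.3..
After op 4 (add_cursor(0)): buffer="itodqpstztmz" (len 12), cursors c4@0 c1@2 c2@8 c3@10, authorship .1.....2.3..
After op 5 (insert('t')): buffer="tittodqpsttzttmz" (len 16), cursors c4@1 c1@4 c2@11 c3@14, authorship 4.11.....22.33..

Answer: 4 11 14 1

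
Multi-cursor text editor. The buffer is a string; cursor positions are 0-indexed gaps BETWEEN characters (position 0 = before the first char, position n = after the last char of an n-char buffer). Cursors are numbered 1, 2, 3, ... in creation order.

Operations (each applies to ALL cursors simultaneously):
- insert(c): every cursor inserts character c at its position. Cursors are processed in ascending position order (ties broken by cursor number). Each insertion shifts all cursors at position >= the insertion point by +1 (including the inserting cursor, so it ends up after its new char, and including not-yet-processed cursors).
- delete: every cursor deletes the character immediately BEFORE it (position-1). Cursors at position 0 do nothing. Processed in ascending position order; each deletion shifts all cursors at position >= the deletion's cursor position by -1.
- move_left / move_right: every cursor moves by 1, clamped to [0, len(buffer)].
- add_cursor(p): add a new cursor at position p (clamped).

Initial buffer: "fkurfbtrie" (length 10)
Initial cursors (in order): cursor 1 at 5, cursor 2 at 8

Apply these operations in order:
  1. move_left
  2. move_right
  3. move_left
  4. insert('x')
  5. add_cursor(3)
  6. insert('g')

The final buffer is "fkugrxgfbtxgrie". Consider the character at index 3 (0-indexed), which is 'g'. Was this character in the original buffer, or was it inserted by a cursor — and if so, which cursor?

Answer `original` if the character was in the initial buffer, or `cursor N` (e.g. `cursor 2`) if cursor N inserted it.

After op 1 (move_left): buffer="fkurfbtrie" (len 10), cursors c1@4 c2@7, authorship ..........
After op 2 (move_right): buffer="fkurfbtrie" (len 10), cursors c1@5 c2@8, authorship ..........
After op 3 (move_left): buffer="fkurfbtrie" (len 10), cursors c1@4 c2@7, authorship ..........
After op 4 (insert('x')): buffer="fkurxfbtxrie" (len 12), cursors c1@5 c2@9, authorship ....1...2...
After op 5 (add_cursor(3)): buffer="fkurxfbtxrie" (len 12), cursors c3@3 c1@5 c2@9, authorship ....1...2...
After op 6 (insert('g')): buffer="fkugrxgfbtxgrie" (len 15), cursors c3@4 c1@7 c2@12, authorship ...3.11...22...
Authorship (.=original, N=cursor N): . . . 3 . 1 1 . . . 2 2 . . .
Index 3: author = 3

Answer: cursor 3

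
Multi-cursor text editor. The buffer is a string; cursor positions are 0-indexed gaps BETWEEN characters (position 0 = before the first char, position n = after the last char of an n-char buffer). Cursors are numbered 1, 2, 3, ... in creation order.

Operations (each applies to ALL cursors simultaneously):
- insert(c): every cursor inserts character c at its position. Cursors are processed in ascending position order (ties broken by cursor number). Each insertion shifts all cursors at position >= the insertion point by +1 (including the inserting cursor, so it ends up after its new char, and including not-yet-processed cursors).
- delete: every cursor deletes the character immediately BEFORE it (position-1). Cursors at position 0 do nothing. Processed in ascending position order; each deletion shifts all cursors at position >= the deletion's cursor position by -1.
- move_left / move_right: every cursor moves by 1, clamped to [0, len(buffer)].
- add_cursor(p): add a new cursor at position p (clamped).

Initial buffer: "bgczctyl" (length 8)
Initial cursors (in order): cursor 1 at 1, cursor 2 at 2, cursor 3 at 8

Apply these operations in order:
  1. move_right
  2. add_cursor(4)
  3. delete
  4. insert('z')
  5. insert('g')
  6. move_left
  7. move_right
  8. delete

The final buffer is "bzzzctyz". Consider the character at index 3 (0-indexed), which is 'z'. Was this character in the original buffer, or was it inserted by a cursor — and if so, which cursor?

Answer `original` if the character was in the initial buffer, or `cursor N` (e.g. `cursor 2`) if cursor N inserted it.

Answer: cursor 4

Derivation:
After op 1 (move_right): buffer="bgczctyl" (len 8), cursors c1@2 c2@3 c3@8, authorship ........
After op 2 (add_cursor(4)): buffer="bgczctyl" (len 8), cursors c1@2 c2@3 c4@4 c3@8, authorship ........
After op 3 (delete): buffer="bcty" (len 4), cursors c1@1 c2@1 c4@1 c3@4, authorship ....
After op 4 (insert('z')): buffer="bzzzctyz" (len 8), cursors c1@4 c2@4 c4@4 c3@8, authorship .124...3
After op 5 (insert('g')): buffer="bzzzgggctyzg" (len 12), cursors c1@7 c2@7 c4@7 c3@12, authorship .124124...33
After op 6 (move_left): buffer="bzzzgggctyzg" (len 12), cursors c1@6 c2@6 c4@6 c3@11, authorship .124124...33
After op 7 (move_right): buffer="bzzzgggctyzg" (len 12), cursors c1@7 c2@7 c4@7 c3@12, authorship .124124...33
After op 8 (delete): buffer="bzzzctyz" (len 8), cursors c1@4 c2@4 c4@4 c3@8, authorship .124...3
Authorship (.=original, N=cursor N): . 1 2 4 . . . 3
Index 3: author = 4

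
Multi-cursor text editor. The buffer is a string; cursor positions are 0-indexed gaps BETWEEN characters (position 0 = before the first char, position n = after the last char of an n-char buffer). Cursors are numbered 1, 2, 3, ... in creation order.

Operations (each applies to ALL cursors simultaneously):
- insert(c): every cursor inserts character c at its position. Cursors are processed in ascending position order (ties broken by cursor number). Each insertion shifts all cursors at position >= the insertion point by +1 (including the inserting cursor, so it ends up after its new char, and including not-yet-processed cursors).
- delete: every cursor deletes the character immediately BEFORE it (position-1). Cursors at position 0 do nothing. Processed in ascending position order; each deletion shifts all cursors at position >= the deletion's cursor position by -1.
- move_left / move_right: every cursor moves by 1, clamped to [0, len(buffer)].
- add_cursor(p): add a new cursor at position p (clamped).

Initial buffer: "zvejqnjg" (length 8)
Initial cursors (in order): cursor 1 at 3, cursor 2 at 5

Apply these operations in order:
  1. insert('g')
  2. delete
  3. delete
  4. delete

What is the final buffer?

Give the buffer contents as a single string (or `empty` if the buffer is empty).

After op 1 (insert('g')): buffer="zvegjqgnjg" (len 10), cursors c1@4 c2@7, authorship ...1..2...
After op 2 (delete): buffer="zvejqnjg" (len 8), cursors c1@3 c2@5, authorship ........
After op 3 (delete): buffer="zvjnjg" (len 6), cursors c1@2 c2@3, authorship ......
After op 4 (delete): buffer="znjg" (len 4), cursors c1@1 c2@1, authorship ....

Answer: znjg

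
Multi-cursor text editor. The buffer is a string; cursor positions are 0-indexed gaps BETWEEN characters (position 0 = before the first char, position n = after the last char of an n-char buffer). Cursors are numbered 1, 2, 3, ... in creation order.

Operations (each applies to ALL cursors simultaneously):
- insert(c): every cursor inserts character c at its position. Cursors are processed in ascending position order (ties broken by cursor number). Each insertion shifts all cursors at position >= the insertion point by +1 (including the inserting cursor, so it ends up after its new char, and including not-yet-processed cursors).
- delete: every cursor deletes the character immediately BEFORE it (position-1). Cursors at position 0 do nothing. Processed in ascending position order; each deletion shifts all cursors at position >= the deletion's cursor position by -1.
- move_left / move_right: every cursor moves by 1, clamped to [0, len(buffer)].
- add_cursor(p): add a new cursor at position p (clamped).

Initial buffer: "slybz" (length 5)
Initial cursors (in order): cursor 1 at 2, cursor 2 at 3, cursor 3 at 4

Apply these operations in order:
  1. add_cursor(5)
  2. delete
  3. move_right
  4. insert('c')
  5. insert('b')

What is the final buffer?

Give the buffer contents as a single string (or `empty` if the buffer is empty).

Answer: sccccbbbb

Derivation:
After op 1 (add_cursor(5)): buffer="slybz" (len 5), cursors c1@2 c2@3 c3@4 c4@5, authorship .....
After op 2 (delete): buffer="s" (len 1), cursors c1@1 c2@1 c3@1 c4@1, authorship .
After op 3 (move_right): buffer="s" (len 1), cursors c1@1 c2@1 c3@1 c4@1, authorship .
After op 4 (insert('c')): buffer="scccc" (len 5), cursors c1@5 c2@5 c3@5 c4@5, authorship .1234
After op 5 (insert('b')): buffer="sccccbbbb" (len 9), cursors c1@9 c2@9 c3@9 c4@9, authorship .12341234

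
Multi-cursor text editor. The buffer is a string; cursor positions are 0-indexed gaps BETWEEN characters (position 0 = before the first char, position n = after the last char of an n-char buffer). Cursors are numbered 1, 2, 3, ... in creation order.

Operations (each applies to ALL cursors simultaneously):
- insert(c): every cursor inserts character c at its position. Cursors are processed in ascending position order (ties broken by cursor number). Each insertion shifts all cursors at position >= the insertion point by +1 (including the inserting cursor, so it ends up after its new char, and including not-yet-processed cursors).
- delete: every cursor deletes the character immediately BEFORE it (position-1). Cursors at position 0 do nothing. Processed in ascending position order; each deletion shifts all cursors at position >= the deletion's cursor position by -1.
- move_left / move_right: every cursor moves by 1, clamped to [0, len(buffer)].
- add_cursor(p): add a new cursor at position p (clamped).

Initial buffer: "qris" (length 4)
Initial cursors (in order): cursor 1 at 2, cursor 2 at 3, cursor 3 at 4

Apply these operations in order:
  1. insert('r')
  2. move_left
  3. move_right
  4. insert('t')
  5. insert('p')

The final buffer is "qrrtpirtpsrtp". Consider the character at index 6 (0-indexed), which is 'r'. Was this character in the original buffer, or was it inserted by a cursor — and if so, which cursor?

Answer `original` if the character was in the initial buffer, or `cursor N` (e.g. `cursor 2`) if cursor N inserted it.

Answer: cursor 2

Derivation:
After op 1 (insert('r')): buffer="qrrirsr" (len 7), cursors c1@3 c2@5 c3@7, authorship ..1.2.3
After op 2 (move_left): buffer="qrrirsr" (len 7), cursors c1@2 c2@4 c3@6, authorship ..1.2.3
After op 3 (move_right): buffer="qrrirsr" (len 7), cursors c1@3 c2@5 c3@7, authorship ..1.2.3
After op 4 (insert('t')): buffer="qrrtirtsrt" (len 10), cursors c1@4 c2@7 c3@10, authorship ..11.22.33
After op 5 (insert('p')): buffer="qrrtpirtpsrtp" (len 13), cursors c1@5 c2@9 c3@13, authorship ..111.222.333
Authorship (.=original, N=cursor N): . . 1 1 1 . 2 2 2 . 3 3 3
Index 6: author = 2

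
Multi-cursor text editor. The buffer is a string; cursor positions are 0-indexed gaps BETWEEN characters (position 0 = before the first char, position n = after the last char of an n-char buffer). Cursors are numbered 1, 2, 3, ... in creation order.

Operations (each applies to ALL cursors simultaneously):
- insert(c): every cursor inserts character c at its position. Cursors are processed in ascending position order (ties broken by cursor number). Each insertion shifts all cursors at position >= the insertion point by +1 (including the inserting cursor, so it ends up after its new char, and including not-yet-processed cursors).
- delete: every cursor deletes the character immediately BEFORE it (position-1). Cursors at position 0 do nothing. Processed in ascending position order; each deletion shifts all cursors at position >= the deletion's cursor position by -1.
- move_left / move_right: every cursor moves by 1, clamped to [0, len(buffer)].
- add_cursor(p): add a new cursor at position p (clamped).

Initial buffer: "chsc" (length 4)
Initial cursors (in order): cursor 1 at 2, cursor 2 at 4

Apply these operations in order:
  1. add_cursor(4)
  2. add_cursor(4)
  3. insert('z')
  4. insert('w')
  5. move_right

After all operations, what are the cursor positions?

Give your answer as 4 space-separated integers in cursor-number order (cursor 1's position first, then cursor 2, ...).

Answer: 5 12 12 12

Derivation:
After op 1 (add_cursor(4)): buffer="chsc" (len 4), cursors c1@2 c2@4 c3@4, authorship ....
After op 2 (add_cursor(4)): buffer="chsc" (len 4), cursors c1@2 c2@4 c3@4 c4@4, authorship ....
After op 3 (insert('z')): buffer="chzsczzz" (len 8), cursors c1@3 c2@8 c3@8 c4@8, authorship ..1..234
After op 4 (insert('w')): buffer="chzwsczzzwww" (len 12), cursors c1@4 c2@12 c3@12 c4@12, authorship ..11..234234
After op 5 (move_right): buffer="chzwsczzzwww" (len 12), cursors c1@5 c2@12 c3@12 c4@12, authorship ..11..234234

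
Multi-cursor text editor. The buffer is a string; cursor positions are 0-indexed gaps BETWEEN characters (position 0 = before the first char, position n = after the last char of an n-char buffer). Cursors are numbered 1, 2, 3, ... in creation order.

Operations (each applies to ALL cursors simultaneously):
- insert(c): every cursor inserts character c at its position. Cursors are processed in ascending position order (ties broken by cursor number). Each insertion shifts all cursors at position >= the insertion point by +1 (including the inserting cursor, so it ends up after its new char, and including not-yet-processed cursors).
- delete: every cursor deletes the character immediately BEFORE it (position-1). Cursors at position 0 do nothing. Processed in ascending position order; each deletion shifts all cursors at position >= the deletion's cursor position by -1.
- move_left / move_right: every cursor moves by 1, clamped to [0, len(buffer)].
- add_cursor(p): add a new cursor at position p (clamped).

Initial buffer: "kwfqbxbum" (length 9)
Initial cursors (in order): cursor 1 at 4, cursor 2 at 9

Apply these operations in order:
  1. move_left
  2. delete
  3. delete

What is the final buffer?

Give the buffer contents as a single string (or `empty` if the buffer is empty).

After op 1 (move_left): buffer="kwfqbxbum" (len 9), cursors c1@3 c2@8, authorship .........
After op 2 (delete): buffer="kwqbxbm" (len 7), cursors c1@2 c2@6, authorship .......
After op 3 (delete): buffer="kqbxm" (len 5), cursors c1@1 c2@4, authorship .....

Answer: kqbxm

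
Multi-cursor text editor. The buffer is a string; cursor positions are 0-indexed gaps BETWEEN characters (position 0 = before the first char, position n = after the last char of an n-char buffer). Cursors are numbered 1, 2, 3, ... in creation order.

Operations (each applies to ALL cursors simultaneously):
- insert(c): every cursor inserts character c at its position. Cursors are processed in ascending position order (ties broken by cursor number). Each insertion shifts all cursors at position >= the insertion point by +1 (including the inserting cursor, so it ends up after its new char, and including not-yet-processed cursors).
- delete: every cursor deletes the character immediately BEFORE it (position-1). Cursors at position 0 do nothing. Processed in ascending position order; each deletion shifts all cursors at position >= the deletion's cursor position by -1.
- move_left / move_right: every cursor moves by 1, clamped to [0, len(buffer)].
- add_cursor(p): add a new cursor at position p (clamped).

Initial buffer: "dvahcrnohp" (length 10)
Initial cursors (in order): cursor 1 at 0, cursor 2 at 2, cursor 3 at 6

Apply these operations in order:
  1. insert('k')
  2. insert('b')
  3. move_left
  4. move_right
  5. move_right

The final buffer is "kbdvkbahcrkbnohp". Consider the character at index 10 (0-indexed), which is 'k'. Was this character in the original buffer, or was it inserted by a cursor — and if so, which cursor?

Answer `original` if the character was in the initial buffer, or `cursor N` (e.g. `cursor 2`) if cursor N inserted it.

Answer: cursor 3

Derivation:
After op 1 (insert('k')): buffer="kdvkahcrknohp" (len 13), cursors c1@1 c2@4 c3@9, authorship 1..2....3....
After op 2 (insert('b')): buffer="kbdvkbahcrkbnohp" (len 16), cursors c1@2 c2@6 c3@12, authorship 11..22....33....
After op 3 (move_left): buffer="kbdvkbahcrkbnohp" (len 16), cursors c1@1 c2@5 c3@11, authorship 11..22....33....
After op 4 (move_right): buffer="kbdvkbahcrkbnohp" (len 16), cursors c1@2 c2@6 c3@12, authorship 11..22....33....
After op 5 (move_right): buffer="kbdvkbahcrkbnohp" (len 16), cursors c1@3 c2@7 c3@13, authorship 11..22....33....
Authorship (.=original, N=cursor N): 1 1 . . 2 2 . . . . 3 3 . . . .
Index 10: author = 3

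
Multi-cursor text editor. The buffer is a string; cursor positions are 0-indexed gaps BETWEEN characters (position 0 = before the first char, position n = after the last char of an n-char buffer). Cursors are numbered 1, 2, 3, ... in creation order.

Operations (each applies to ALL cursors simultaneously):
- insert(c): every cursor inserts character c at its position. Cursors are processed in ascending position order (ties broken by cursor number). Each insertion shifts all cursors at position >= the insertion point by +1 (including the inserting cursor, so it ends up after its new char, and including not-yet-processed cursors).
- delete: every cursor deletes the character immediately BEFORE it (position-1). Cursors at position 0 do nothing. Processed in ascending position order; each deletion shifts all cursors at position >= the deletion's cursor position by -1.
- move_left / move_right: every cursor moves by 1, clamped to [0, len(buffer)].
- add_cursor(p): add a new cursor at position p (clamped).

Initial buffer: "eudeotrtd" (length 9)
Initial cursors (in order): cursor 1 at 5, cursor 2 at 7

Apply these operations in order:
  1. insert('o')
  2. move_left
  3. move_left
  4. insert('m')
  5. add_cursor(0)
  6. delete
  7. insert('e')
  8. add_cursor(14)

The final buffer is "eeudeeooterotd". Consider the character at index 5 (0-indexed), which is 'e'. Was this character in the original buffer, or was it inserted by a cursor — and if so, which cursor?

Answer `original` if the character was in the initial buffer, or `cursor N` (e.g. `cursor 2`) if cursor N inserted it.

Answer: cursor 1

Derivation:
After op 1 (insert('o')): buffer="eudeootrotd" (len 11), cursors c1@6 c2@9, authorship .....1..2..
After op 2 (move_left): buffer="eudeootrotd" (len 11), cursors c1@5 c2@8, authorship .....1..2..
After op 3 (move_left): buffer="eudeootrotd" (len 11), cursors c1@4 c2@7, authorship .....1..2..
After op 4 (insert('m')): buffer="eudemootmrotd" (len 13), cursors c1@5 c2@9, authorship ....1.1.2.2..
After op 5 (add_cursor(0)): buffer="eudemootmrotd" (len 13), cursors c3@0 c1@5 c2@9, authorship ....1.1.2.2..
After op 6 (delete): buffer="eudeootrotd" (len 11), cursors c3@0 c1@4 c2@7, authorship .....1..2..
After op 7 (insert('e')): buffer="eeudeeooterotd" (len 14), cursors c3@1 c1@6 c2@10, authorship 3....1.1.2.2..
After op 8 (add_cursor(14)): buffer="eeudeeooterotd" (len 14), cursors c3@1 c1@6 c2@10 c4@14, authorship 3....1.1.2.2..
Authorship (.=original, N=cursor N): 3 . . . . 1 . 1 . 2 . 2 . .
Index 5: author = 1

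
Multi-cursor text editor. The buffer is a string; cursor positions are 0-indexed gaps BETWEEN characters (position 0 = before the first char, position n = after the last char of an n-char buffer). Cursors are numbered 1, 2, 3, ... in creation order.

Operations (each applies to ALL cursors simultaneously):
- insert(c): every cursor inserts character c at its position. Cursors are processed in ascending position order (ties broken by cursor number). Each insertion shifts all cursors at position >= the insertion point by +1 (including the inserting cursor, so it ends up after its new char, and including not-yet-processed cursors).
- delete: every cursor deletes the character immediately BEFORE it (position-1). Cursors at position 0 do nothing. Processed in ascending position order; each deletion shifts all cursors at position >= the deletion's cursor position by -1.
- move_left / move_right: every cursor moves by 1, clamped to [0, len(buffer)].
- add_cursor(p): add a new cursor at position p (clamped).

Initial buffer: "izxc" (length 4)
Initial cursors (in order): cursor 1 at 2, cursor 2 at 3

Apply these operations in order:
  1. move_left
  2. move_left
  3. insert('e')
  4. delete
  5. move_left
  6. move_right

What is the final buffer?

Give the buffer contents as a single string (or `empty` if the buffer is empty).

After op 1 (move_left): buffer="izxc" (len 4), cursors c1@1 c2@2, authorship ....
After op 2 (move_left): buffer="izxc" (len 4), cursors c1@0 c2@1, authorship ....
After op 3 (insert('e')): buffer="eiezxc" (len 6), cursors c1@1 c2@3, authorship 1.2...
After op 4 (delete): buffer="izxc" (len 4), cursors c1@0 c2@1, authorship ....
After op 5 (move_left): buffer="izxc" (len 4), cursors c1@0 c2@0, authorship ....
After op 6 (move_right): buffer="izxc" (len 4), cursors c1@1 c2@1, authorship ....

Answer: izxc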